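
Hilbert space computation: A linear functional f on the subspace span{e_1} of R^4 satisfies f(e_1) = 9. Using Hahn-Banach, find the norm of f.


The norm of f is given by ||f|| = sup_{||x||=1} |f(x)|.
On span{e_1}, ||e_1|| = 1, so ||f|| = |f(e_1)| / ||e_1||
= |9| / 1 = 9.0000

9.0000


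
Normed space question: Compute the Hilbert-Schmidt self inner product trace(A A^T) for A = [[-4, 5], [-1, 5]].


trace(A * A^T) = sum of squares of all entries
= (-4)^2 + 5^2 + (-1)^2 + 5^2
= 16 + 25 + 1 + 25
= 67

67


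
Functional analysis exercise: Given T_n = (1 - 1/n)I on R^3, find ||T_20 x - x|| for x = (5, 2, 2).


T_20 x - x = (1 - 1/20)x - x = -x/20
||x|| = sqrt(33) = 5.7446
||T_20 x - x|| = ||x||/20 = 5.7446/20 = 0.2872

0.2872


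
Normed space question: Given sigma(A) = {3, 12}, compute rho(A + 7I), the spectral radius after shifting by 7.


Spectrum of A + 7I = {10, 19}
Spectral radius = max |lambda| over the shifted spectrum
= max(10, 19) = 19

19


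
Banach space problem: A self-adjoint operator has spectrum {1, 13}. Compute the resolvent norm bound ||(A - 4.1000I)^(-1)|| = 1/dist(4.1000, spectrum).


dist(4.1000, {1, 13}) = min(|4.1000 - 1|, |4.1000 - 13|)
= min(3.1000, 8.9000) = 3.1000
Resolvent bound = 1/3.1000 = 0.3226

0.3226


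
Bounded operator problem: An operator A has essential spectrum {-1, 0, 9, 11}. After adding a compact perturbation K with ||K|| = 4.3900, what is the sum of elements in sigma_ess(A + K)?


By Weyl's theorem, the essential spectrum is invariant under compact perturbations.
sigma_ess(A + K) = sigma_ess(A) = {-1, 0, 9, 11}
Sum = -1 + 0 + 9 + 11 = 19

19


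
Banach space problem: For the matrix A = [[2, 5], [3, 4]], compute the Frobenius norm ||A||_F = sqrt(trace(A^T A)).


||A||_F^2 = sum a_ij^2
= 2^2 + 5^2 + 3^2 + 4^2
= 4 + 25 + 9 + 16 = 54
||A||_F = sqrt(54) = 7.3485

7.3485


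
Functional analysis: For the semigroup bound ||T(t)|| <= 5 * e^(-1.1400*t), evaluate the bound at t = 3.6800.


||T(3.6800)|| <= 5 * exp(-1.1400 * 3.6800)
= 5 * exp(-4.1952)
= 5 * 0.0151
= 0.0753

0.0753


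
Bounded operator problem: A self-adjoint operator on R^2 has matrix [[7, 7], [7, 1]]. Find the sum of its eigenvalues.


For a self-adjoint (symmetric) matrix, the eigenvalues are real.
The sum of eigenvalues equals the trace of the matrix.
trace = 7 + 1 = 8

8


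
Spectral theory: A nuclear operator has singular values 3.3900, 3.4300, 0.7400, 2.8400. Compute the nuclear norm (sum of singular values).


The nuclear norm is the sum of all singular values.
||T||_1 = 3.3900 + 3.4300 + 0.7400 + 2.8400
= 10.4000

10.4000


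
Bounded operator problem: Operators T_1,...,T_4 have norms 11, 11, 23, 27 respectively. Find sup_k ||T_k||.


By the Uniform Boundedness Principle, the supremum of norms is finite.
sup_k ||T_k|| = max(11, 11, 23, 27) = 27

27


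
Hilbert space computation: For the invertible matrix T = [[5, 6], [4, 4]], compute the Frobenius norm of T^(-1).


det(T) = 5*4 - 6*4 = -4
T^(-1) = (1/-4) * [[4, -6], [-4, 5]] = [[-1.0000, 1.5000], [1.0000, -1.2500]]
||T^(-1)||_F^2 = (-1.0000)^2 + 1.5000^2 + 1.0000^2 + (-1.2500)^2 = 5.8125
||T^(-1)||_F = sqrt(5.8125) = 2.4109

2.4109


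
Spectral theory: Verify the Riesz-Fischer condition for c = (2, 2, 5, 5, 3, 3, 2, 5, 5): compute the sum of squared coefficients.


sum |c_n|^2 = 2^2 + 2^2 + 5^2 + 5^2 + 3^2 + 3^2 + 2^2 + 5^2 + 5^2
= 4 + 4 + 25 + 25 + 9 + 9 + 4 + 25 + 25
= 130

130


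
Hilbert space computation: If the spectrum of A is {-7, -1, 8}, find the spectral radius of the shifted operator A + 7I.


Spectrum of A + 7I = {0, 6, 15}
Spectral radius = max |lambda| over the shifted spectrum
= max(0, 6, 15) = 15

15


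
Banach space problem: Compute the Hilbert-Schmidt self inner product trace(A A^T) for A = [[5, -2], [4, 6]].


trace(A * A^T) = sum of squares of all entries
= 5^2 + (-2)^2 + 4^2 + 6^2
= 25 + 4 + 16 + 36
= 81

81


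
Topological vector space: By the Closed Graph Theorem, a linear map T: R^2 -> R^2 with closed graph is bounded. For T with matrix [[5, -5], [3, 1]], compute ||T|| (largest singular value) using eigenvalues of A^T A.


A^T A = [[34, -22], [-22, 26]]
trace(A^T A) = 60, det(A^T A) = 400
discriminant = 60^2 - 4*400 = 2000
Largest eigenvalue of A^T A = (trace + sqrt(disc))/2 = 52.3607
||T|| = sqrt(52.3607) = 7.2361

7.2361


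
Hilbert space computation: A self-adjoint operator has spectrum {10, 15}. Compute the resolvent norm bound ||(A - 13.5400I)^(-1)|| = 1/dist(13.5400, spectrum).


dist(13.5400, {10, 15}) = min(|13.5400 - 10|, |13.5400 - 15|)
= min(3.5400, 1.4600) = 1.4600
Resolvent bound = 1/1.4600 = 0.6849

0.6849


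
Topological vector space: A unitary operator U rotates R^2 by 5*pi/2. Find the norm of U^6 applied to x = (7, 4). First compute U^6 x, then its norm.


U is a rotation by theta = 5*pi/2
U^6 = rotation by 6*theta = 30*pi/2 = 2*pi/2 (mod 2*pi)
cos(2*pi/2) = -1.0000, sin(2*pi/2) = 0.0000
U^6 x = (-1.0000 * 7 - 0.0000 * 4, 0.0000 * 7 + -1.0000 * 4)
= (-7.0000, -4.0000)
||U^6 x|| = sqrt((-7.0000)^2 + (-4.0000)^2) = sqrt(65.0000) = 8.0623

8.0623


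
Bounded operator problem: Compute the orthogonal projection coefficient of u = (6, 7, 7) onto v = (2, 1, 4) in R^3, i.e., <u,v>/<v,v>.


Computing <u,v> = 6*2 + 7*1 + 7*4 = 47
Computing <v,v> = 2^2 + 1^2 + 4^2 = 21
Projection coefficient = 47/21 = 2.2381

2.2381


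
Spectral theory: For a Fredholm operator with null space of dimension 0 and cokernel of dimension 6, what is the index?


The Fredholm index is defined as ind(T) = dim(ker T) - dim(coker T)
= 0 - 6
= -6

-6


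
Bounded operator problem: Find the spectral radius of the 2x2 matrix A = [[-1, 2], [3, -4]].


For a 2x2 matrix, eigenvalues satisfy lambda^2 - (trace)*lambda + det = 0
trace = -1 + -4 = -5
det = -1*-4 - 2*3 = -2
discriminant = (-5)^2 - 4*(-2) = 33
spectral radius = max |eigenvalue| = 5.3723

5.3723


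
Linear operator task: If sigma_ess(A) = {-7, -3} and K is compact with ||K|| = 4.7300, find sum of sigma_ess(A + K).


By Weyl's theorem, the essential spectrum is invariant under compact perturbations.
sigma_ess(A + K) = sigma_ess(A) = {-7, -3}
Sum = -7 + -3 = -10

-10


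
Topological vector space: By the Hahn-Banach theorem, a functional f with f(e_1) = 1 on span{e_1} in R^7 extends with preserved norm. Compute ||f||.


The norm of f is given by ||f|| = sup_{||x||=1} |f(x)|.
On span{e_1}, ||e_1|| = 1, so ||f|| = |f(e_1)| / ||e_1||
= |1| / 1 = 1.0000

1.0000


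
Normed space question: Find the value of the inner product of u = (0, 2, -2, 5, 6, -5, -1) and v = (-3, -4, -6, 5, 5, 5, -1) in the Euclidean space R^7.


Computing the standard inner product <u, v> = sum u_i * v_i
= 0*-3 + 2*-4 + -2*-6 + 5*5 + 6*5 + -5*5 + -1*-1
= 0 + -8 + 12 + 25 + 30 + -25 + 1
= 35

35


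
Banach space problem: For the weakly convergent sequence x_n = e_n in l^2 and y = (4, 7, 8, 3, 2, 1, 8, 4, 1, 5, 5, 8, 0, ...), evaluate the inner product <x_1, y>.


x_1 = e_1 is the standard basis vector with 1 in position 1.
<x_1, y> = y_1 = 4
As n -> infinity, <x_n, y> -> 0, confirming weak convergence of (x_n) to 0.

4


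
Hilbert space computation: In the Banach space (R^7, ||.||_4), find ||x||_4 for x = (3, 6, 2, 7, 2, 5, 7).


The l^4 norm = (sum |x_i|^4)^(1/4)
Sum of 4th powers = 81 + 1296 + 16 + 2401 + 16 + 625 + 2401 = 6836
||x||_4 = (6836)^(1/4) = 9.0929

9.0929


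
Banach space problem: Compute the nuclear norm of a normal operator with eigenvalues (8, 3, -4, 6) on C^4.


For a normal operator, singular values equal |eigenvalues|.
Trace norm = sum |lambda_i| = 8 + 3 + 4 + 6
= 21

21


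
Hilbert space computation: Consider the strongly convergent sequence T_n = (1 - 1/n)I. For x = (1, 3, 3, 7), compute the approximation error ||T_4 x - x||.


T_4 x - x = (1 - 1/4)x - x = -x/4
||x|| = sqrt(68) = 8.2462
||T_4 x - x|| = ||x||/4 = 8.2462/4 = 2.0616

2.0616


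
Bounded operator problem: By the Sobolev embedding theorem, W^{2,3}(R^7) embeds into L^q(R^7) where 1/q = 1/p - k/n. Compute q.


Using the Sobolev embedding formula: 1/q = 1/p - k/n
1/q = 1/3 - 2/7 = 1/21
q = 1/(1/21) = 21

21.0000


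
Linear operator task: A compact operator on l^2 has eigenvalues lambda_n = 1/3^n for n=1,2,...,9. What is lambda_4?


The eigenvalue formula gives lambda_4 = 1/3^4
= 1/81
= 0.0123

0.0123


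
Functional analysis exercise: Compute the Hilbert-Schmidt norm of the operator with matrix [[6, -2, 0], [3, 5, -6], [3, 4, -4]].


The Hilbert-Schmidt norm is sqrt(sum of squares of all entries).
Sum of squares = 6^2 + (-2)^2 + 0^2 + 3^2 + 5^2 + (-6)^2 + 3^2 + 4^2 + (-4)^2
= 36 + 4 + 0 + 9 + 25 + 36 + 9 + 16 + 16 = 151
||T||_HS = sqrt(151) = 12.2882

12.2882


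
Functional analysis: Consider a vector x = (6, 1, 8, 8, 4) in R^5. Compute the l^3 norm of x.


The l^3 norm = (sum |x_i|^3)^(1/3)
Sum of 3th powers = 216 + 1 + 512 + 512 + 64 = 1305
||x||_3 = (1305)^(1/3) = 10.9279

10.9279


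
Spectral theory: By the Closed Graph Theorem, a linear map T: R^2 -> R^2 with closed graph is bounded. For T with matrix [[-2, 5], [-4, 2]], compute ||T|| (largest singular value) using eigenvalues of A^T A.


A^T A = [[20, -18], [-18, 29]]
trace(A^T A) = 49, det(A^T A) = 256
discriminant = 49^2 - 4*256 = 1377
Largest eigenvalue of A^T A = (trace + sqrt(disc))/2 = 43.0540
||T|| = sqrt(43.0540) = 6.5616

6.5616


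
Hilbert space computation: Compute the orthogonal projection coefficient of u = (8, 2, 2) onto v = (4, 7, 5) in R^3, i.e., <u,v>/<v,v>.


Computing <u,v> = 8*4 + 2*7 + 2*5 = 56
Computing <v,v> = 4^2 + 7^2 + 5^2 = 90
Projection coefficient = 56/90 = 0.6222

0.6222


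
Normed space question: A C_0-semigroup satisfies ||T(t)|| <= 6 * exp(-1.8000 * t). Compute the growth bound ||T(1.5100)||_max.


||T(1.5100)|| <= 6 * exp(-1.8000 * 1.5100)
= 6 * exp(-2.7180)
= 6 * 0.0660
= 0.3960

0.3960


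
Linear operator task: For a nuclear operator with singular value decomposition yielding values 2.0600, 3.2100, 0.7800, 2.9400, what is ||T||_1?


The nuclear norm is the sum of all singular values.
||T||_1 = 2.0600 + 3.2100 + 0.7800 + 2.9400
= 8.9900

8.9900


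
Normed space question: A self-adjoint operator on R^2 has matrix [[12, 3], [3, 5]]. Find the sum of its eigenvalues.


For a self-adjoint (symmetric) matrix, the eigenvalues are real.
The sum of eigenvalues equals the trace of the matrix.
trace = 12 + 5 = 17

17


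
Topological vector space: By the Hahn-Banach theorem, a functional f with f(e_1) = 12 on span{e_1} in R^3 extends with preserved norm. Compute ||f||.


The norm of f is given by ||f|| = sup_{||x||=1} |f(x)|.
On span{e_1}, ||e_1|| = 1, so ||f|| = |f(e_1)| / ||e_1||
= |12| / 1 = 12.0000

12.0000


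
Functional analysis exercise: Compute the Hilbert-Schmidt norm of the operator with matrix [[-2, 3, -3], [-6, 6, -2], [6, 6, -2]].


The Hilbert-Schmidt norm is sqrt(sum of squares of all entries).
Sum of squares = (-2)^2 + 3^2 + (-3)^2 + (-6)^2 + 6^2 + (-2)^2 + 6^2 + 6^2 + (-2)^2
= 4 + 9 + 9 + 36 + 36 + 4 + 36 + 36 + 4 = 174
||T||_HS = sqrt(174) = 13.1909

13.1909


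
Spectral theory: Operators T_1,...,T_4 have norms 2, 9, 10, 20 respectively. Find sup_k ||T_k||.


By the Uniform Boundedness Principle, the supremum of norms is finite.
sup_k ||T_k|| = max(2, 9, 10, 20) = 20

20


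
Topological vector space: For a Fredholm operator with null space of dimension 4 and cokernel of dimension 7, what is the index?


The Fredholm index is defined as ind(T) = dim(ker T) - dim(coker T)
= 4 - 7
= -3

-3


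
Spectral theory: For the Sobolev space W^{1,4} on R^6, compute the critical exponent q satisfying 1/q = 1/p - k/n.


Using the Sobolev embedding formula: 1/q = 1/p - k/n
1/q = 1/4 - 1/6 = 1/12
q = 1/(1/12) = 12

12.0000


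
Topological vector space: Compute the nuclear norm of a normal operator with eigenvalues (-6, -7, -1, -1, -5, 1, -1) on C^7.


For a normal operator, singular values equal |eigenvalues|.
Trace norm = sum |lambda_i| = 6 + 7 + 1 + 1 + 5 + 1 + 1
= 22

22


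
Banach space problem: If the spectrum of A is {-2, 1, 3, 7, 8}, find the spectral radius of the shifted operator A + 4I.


Spectrum of A + 4I = {2, 5, 7, 11, 12}
Spectral radius = max |lambda| over the shifted spectrum
= max(2, 5, 7, 11, 12) = 12

12


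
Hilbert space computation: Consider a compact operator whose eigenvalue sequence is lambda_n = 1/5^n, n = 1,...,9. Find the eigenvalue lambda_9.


The eigenvalue formula gives lambda_9 = 1/5^9
= 1/1953125
= 5.1200e-07

5.1200e-07


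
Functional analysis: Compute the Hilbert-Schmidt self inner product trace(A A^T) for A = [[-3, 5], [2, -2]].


trace(A * A^T) = sum of squares of all entries
= (-3)^2 + 5^2 + 2^2 + (-2)^2
= 9 + 25 + 4 + 4
= 42

42


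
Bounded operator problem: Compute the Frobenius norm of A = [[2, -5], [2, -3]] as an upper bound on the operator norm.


||A||_F^2 = sum a_ij^2
= 2^2 + (-5)^2 + 2^2 + (-3)^2
= 4 + 25 + 4 + 9 = 42
||A||_F = sqrt(42) = 6.4807

6.4807


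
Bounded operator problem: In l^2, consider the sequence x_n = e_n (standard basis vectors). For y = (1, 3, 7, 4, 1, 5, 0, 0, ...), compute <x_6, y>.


x_6 = e_6 is the standard basis vector with 1 in position 6.
<x_6, y> = y_6 = 5
As n -> infinity, <x_n, y> -> 0, confirming weak convergence of (x_n) to 0.

5


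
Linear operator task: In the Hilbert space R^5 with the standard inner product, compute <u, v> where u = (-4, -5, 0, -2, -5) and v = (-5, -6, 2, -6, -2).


Computing the standard inner product <u, v> = sum u_i * v_i
= -4*-5 + -5*-6 + 0*2 + -2*-6 + -5*-2
= 20 + 30 + 0 + 12 + 10
= 72

72


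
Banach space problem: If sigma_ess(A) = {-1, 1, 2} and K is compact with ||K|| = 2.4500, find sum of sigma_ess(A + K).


By Weyl's theorem, the essential spectrum is invariant under compact perturbations.
sigma_ess(A + K) = sigma_ess(A) = {-1, 1, 2}
Sum = -1 + 1 + 2 = 2

2


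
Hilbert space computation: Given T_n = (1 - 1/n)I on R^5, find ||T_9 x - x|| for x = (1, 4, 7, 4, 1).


T_9 x - x = (1 - 1/9)x - x = -x/9
||x|| = sqrt(83) = 9.1104
||T_9 x - x|| = ||x||/9 = 9.1104/9 = 1.0123

1.0123


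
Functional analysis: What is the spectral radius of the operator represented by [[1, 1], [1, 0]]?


For a 2x2 matrix, eigenvalues satisfy lambda^2 - (trace)*lambda + det = 0
trace = 1 + 0 = 1
det = 1*0 - 1*1 = -1
discriminant = 1^2 - 4*(-1) = 5
spectral radius = max |eigenvalue| = 1.6180

1.6180


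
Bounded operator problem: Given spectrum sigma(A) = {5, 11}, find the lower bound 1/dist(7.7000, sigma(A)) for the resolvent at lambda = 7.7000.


dist(7.7000, {5, 11}) = min(|7.7000 - 5|, |7.7000 - 11|)
= min(2.7000, 3.3000) = 2.7000
Resolvent bound = 1/2.7000 = 0.3704

0.3704


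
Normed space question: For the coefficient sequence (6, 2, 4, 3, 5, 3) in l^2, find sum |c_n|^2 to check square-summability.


sum |c_n|^2 = 6^2 + 2^2 + 4^2 + 3^2 + 5^2 + 3^2
= 36 + 4 + 16 + 9 + 25 + 9
= 99

99


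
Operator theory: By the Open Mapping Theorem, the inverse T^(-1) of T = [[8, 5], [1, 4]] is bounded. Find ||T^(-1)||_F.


det(T) = 8*4 - 5*1 = 27
T^(-1) = (1/27) * [[4, -5], [-1, 8]] = [[0.1481, -0.1852], [-0.0370, 0.2963]]
||T^(-1)||_F^2 = 0.1481^2 + (-0.1852)^2 + (-0.0370)^2 + 0.2963^2 = 0.1454
||T^(-1)||_F = sqrt(0.1454) = 0.3813

0.3813


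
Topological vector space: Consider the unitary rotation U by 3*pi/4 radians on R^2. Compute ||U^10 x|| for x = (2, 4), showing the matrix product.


U is a rotation by theta = 3*pi/4
U^10 = rotation by 10*theta = 30*pi/4 = 6*pi/4 (mod 2*pi)
cos(6*pi/4) = 0.0000, sin(6*pi/4) = -1.0000
U^10 x = (0.0000 * 2 - -1.0000 * 4, -1.0000 * 2 + 0.0000 * 4)
= (4.0000, -2.0000)
||U^10 x|| = sqrt(4.0000^2 + (-2.0000)^2) = sqrt(20.0000) = 4.4721

4.4721


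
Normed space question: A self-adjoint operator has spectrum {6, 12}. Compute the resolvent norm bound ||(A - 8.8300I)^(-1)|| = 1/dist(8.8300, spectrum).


dist(8.8300, {6, 12}) = min(|8.8300 - 6|, |8.8300 - 12|)
= min(2.8300, 3.1700) = 2.8300
Resolvent bound = 1/2.8300 = 0.3534

0.3534


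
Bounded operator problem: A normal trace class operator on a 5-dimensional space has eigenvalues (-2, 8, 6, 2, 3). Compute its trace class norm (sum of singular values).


For a normal operator, singular values equal |eigenvalues|.
Trace norm = sum |lambda_i| = 2 + 8 + 6 + 2 + 3
= 21

21


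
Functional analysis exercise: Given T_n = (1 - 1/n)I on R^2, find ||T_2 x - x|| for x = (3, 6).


T_2 x - x = (1 - 1/2)x - x = -x/2
||x|| = sqrt(45) = 6.7082
||T_2 x - x|| = ||x||/2 = 6.7082/2 = 3.3541

3.3541


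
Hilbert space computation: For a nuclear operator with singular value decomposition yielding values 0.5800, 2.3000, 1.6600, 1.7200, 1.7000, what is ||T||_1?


The nuclear norm is the sum of all singular values.
||T||_1 = 0.5800 + 2.3000 + 1.6600 + 1.7200 + 1.7000
= 7.9600

7.9600


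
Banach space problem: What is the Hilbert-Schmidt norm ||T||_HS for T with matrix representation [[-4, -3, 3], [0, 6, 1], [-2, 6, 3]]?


The Hilbert-Schmidt norm is sqrt(sum of squares of all entries).
Sum of squares = (-4)^2 + (-3)^2 + 3^2 + 0^2 + 6^2 + 1^2 + (-2)^2 + 6^2 + 3^2
= 16 + 9 + 9 + 0 + 36 + 1 + 4 + 36 + 9 = 120
||T||_HS = sqrt(120) = 10.9545

10.9545


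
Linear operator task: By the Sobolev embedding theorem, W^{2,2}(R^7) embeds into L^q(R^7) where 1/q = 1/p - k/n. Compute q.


Using the Sobolev embedding formula: 1/q = 1/p - k/n
1/q = 1/2 - 2/7 = 3/14
q = 1/(3/14) = 14/3 = 4.6667

4.6667


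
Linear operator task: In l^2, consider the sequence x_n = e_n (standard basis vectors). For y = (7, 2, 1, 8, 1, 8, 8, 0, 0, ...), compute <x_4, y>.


x_4 = e_4 is the standard basis vector with 1 in position 4.
<x_4, y> = y_4 = 8
As n -> infinity, <x_n, y> -> 0, confirming weak convergence of (x_n) to 0.

8


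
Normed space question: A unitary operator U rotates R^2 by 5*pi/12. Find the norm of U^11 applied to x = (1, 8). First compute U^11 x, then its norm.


U is a rotation by theta = 5*pi/12
U^11 = rotation by 11*theta = 55*pi/12 = 7*pi/12 (mod 2*pi)
cos(7*pi/12) = -0.2588, sin(7*pi/12) = 0.9659
U^11 x = (-0.2588 * 1 - 0.9659 * 8, 0.9659 * 1 + -0.2588 * 8)
= (-7.9862, -1.1046)
||U^11 x|| = sqrt((-7.9862)^2 + (-1.1046)^2) = sqrt(65.0000) = 8.0623

8.0623


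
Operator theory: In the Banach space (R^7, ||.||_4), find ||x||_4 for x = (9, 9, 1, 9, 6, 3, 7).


The l^4 norm = (sum |x_i|^4)^(1/4)
Sum of 4th powers = 6561 + 6561 + 1 + 6561 + 1296 + 81 + 2401 = 23462
||x||_4 = (23462)^(1/4) = 12.3763

12.3763


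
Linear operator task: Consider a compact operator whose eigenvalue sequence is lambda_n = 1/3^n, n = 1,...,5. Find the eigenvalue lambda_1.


The eigenvalue formula gives lambda_1 = 1/3^1
= 1/3
= 0.3333

0.3333


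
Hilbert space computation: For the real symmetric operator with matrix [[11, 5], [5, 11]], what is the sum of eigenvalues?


For a self-adjoint (symmetric) matrix, the eigenvalues are real.
The sum of eigenvalues equals the trace of the matrix.
trace = 11 + 11 = 22

22


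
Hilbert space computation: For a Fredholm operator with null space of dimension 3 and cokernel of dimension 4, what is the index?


The Fredholm index is defined as ind(T) = dim(ker T) - dim(coker T)
= 3 - 4
= -1

-1


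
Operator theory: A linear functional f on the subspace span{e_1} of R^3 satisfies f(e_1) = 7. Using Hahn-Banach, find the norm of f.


The norm of f is given by ||f|| = sup_{||x||=1} |f(x)|.
On span{e_1}, ||e_1|| = 1, so ||f|| = |f(e_1)| / ||e_1||
= |7| / 1 = 7.0000

7.0000


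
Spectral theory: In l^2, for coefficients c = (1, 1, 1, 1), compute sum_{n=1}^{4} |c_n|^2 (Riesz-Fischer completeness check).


sum |c_n|^2 = 1^2 + 1^2 + 1^2 + 1^2
= 1 + 1 + 1 + 1
= 4

4


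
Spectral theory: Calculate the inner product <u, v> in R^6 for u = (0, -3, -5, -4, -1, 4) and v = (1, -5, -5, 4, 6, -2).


Computing the standard inner product <u, v> = sum u_i * v_i
= 0*1 + -3*-5 + -5*-5 + -4*4 + -1*6 + 4*-2
= 0 + 15 + 25 + -16 + -6 + -8
= 10

10


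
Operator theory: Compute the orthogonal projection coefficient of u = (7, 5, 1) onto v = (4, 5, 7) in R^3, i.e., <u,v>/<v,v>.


Computing <u,v> = 7*4 + 5*5 + 1*7 = 60
Computing <v,v> = 4^2 + 5^2 + 7^2 = 90
Projection coefficient = 60/90 = 0.6667

0.6667


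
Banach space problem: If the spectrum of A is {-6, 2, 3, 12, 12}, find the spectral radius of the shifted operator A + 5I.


Spectrum of A + 5I = {-1, 7, 8, 17, 17}
Spectral radius = max |lambda| over the shifted spectrum
= max(1, 7, 8, 17, 17) = 17

17


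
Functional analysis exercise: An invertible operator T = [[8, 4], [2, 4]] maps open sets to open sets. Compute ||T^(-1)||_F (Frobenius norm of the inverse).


det(T) = 8*4 - 4*2 = 24
T^(-1) = (1/24) * [[4, -4], [-2, 8]] = [[0.1667, -0.1667], [-0.0833, 0.3333]]
||T^(-1)||_F^2 = 0.1667^2 + (-0.1667)^2 + (-0.0833)^2 + 0.3333^2 = 0.1736
||T^(-1)||_F = sqrt(0.1736) = 0.4167

0.4167


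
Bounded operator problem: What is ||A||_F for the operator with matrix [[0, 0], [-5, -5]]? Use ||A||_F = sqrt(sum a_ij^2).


||A||_F^2 = sum a_ij^2
= 0^2 + 0^2 + (-5)^2 + (-5)^2
= 0 + 0 + 25 + 25 = 50
||A||_F = sqrt(50) = 7.0711

7.0711


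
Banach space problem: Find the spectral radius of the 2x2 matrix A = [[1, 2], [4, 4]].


For a 2x2 matrix, eigenvalues satisfy lambda^2 - (trace)*lambda + det = 0
trace = 1 + 4 = 5
det = 1*4 - 2*4 = -4
discriminant = 5^2 - 4*(-4) = 41
spectral radius = max |eigenvalue| = 5.7016

5.7016


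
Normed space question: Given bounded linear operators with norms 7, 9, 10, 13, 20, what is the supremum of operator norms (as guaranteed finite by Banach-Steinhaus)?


By the Uniform Boundedness Principle, the supremum of norms is finite.
sup_k ||T_k|| = max(7, 9, 10, 13, 20) = 20

20


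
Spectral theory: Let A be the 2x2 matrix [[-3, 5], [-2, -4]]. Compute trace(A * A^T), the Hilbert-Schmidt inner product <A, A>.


trace(A * A^T) = sum of squares of all entries
= (-3)^2 + 5^2 + (-2)^2 + (-4)^2
= 9 + 25 + 4 + 16
= 54

54


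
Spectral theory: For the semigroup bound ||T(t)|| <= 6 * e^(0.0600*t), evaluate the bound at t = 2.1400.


||T(2.1400)|| <= 6 * exp(0.0600 * 2.1400)
= 6 * exp(0.1284)
= 6 * 1.1370
= 6.8220

6.8220


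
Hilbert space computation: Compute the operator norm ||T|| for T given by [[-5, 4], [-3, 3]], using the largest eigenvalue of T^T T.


A^T A = [[34, -29], [-29, 25]]
trace(A^T A) = 59, det(A^T A) = 9
discriminant = 59^2 - 4*9 = 3445
Largest eigenvalue of A^T A = (trace + sqrt(disc))/2 = 58.8471
||T|| = sqrt(58.8471) = 7.6712

7.6712


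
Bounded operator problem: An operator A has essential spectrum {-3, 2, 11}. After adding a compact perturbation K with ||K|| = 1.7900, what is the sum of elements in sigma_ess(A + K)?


By Weyl's theorem, the essential spectrum is invariant under compact perturbations.
sigma_ess(A + K) = sigma_ess(A) = {-3, 2, 11}
Sum = -3 + 2 + 11 = 10

10


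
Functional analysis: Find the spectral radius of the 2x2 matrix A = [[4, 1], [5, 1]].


For a 2x2 matrix, eigenvalues satisfy lambda^2 - (trace)*lambda + det = 0
trace = 4 + 1 = 5
det = 4*1 - 1*5 = -1
discriminant = 5^2 - 4*(-1) = 29
spectral radius = max |eigenvalue| = 5.1926

5.1926


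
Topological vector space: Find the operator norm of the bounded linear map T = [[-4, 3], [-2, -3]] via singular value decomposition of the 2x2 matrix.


A^T A = [[20, -6], [-6, 18]]
trace(A^T A) = 38, det(A^T A) = 324
discriminant = 38^2 - 4*324 = 148
Largest eigenvalue of A^T A = (trace + sqrt(disc))/2 = 25.0828
||T|| = sqrt(25.0828) = 5.0083

5.0083


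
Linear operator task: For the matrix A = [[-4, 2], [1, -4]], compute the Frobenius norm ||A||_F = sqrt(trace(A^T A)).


||A||_F^2 = sum a_ij^2
= (-4)^2 + 2^2 + 1^2 + (-4)^2
= 16 + 4 + 1 + 16 = 37
||A||_F = sqrt(37) = 6.0828

6.0828


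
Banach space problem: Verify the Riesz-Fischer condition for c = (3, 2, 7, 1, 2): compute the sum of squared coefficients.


sum |c_n|^2 = 3^2 + 2^2 + 7^2 + 1^2 + 2^2
= 9 + 4 + 49 + 1 + 4
= 67

67


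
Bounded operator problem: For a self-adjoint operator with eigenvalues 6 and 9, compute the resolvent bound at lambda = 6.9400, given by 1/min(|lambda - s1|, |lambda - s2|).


dist(6.9400, {6, 9}) = min(|6.9400 - 6|, |6.9400 - 9|)
= min(0.9400, 2.0600) = 0.9400
Resolvent bound = 1/0.9400 = 1.0638

1.0638


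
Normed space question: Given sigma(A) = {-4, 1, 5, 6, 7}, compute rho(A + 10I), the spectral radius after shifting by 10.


Spectrum of A + 10I = {6, 11, 15, 16, 17}
Spectral radius = max |lambda| over the shifted spectrum
= max(6, 11, 15, 16, 17) = 17

17


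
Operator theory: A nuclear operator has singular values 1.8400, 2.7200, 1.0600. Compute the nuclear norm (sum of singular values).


The nuclear norm is the sum of all singular values.
||T||_1 = 1.8400 + 2.7200 + 1.0600
= 5.6200

5.6200


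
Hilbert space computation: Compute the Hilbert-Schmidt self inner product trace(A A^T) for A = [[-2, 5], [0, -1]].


trace(A * A^T) = sum of squares of all entries
= (-2)^2 + 5^2 + 0^2 + (-1)^2
= 4 + 25 + 0 + 1
= 30

30


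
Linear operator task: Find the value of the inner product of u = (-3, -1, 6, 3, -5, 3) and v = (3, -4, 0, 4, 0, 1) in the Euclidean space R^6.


Computing the standard inner product <u, v> = sum u_i * v_i
= -3*3 + -1*-4 + 6*0 + 3*4 + -5*0 + 3*1
= -9 + 4 + 0 + 12 + 0 + 3
= 10

10


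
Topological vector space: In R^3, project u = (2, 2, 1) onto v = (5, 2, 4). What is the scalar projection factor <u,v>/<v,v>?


Computing <u,v> = 2*5 + 2*2 + 1*4 = 18
Computing <v,v> = 5^2 + 2^2 + 4^2 = 45
Projection coefficient = 18/45 = 0.4000

0.4000


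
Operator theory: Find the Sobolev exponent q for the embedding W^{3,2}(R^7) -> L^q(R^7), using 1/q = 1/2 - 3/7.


Using the Sobolev embedding formula: 1/q = 1/p - k/n
1/q = 1/2 - 3/7 = 1/14
q = 1/(1/14) = 14

14.0000


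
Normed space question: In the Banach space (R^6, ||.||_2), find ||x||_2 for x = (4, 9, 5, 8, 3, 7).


The l^2 norm = (sum |x_i|^2)^(1/2)
Sum of 2th powers = 16 + 81 + 25 + 64 + 9 + 49 = 244
||x||_2 = (244)^(1/2) = 15.6205

15.6205


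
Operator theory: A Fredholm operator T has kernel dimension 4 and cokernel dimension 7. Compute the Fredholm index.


The Fredholm index is defined as ind(T) = dim(ker T) - dim(coker T)
= 4 - 7
= -3

-3


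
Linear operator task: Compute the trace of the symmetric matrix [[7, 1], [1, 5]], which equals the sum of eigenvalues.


For a self-adjoint (symmetric) matrix, the eigenvalues are real.
The sum of eigenvalues equals the trace of the matrix.
trace = 7 + 5 = 12

12


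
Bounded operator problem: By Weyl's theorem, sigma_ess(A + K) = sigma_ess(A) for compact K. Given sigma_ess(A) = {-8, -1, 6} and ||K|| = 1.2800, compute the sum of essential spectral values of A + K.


By Weyl's theorem, the essential spectrum is invariant under compact perturbations.
sigma_ess(A + K) = sigma_ess(A) = {-8, -1, 6}
Sum = -8 + -1 + 6 = -3

-3


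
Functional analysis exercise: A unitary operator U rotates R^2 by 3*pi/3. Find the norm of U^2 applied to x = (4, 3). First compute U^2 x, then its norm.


U is a rotation by theta = 3*pi/3
U^2 = rotation by 2*theta = 6*pi/3 = 0*pi/3 (mod 2*pi)
cos(0*pi/3) = 1.0000, sin(0*pi/3) = 0.0000
U^2 x = (1.0000 * 4 - 0.0000 * 3, 0.0000 * 4 + 1.0000 * 3)
= (4.0000, 3.0000)
||U^2 x|| = sqrt(4.0000^2 + 3.0000^2) = sqrt(25.0000) = 5.0000

5.0000


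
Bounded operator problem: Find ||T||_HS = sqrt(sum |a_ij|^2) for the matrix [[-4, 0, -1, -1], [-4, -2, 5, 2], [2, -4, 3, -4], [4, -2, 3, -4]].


The Hilbert-Schmidt norm is sqrt(sum of squares of all entries).
Sum of squares = (-4)^2 + 0^2 + (-1)^2 + (-1)^2 + (-4)^2 + (-2)^2 + 5^2 + 2^2 + 2^2 + (-4)^2 + 3^2 + (-4)^2 + 4^2 + (-2)^2 + 3^2 + (-4)^2
= 16 + 0 + 1 + 1 + 16 + 4 + 25 + 4 + 4 + 16 + 9 + 16 + 16 + 4 + 9 + 16 = 157
||T||_HS = sqrt(157) = 12.5300

12.5300


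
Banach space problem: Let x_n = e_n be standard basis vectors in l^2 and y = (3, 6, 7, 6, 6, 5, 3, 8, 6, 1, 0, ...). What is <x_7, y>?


x_7 = e_7 is the standard basis vector with 1 in position 7.
<x_7, y> = y_7 = 3
As n -> infinity, <x_n, y> -> 0, confirming weak convergence of (x_n) to 0.

3


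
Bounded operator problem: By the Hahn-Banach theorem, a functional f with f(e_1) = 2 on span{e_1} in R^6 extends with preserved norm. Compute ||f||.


The norm of f is given by ||f|| = sup_{||x||=1} |f(x)|.
On span{e_1}, ||e_1|| = 1, so ||f|| = |f(e_1)| / ||e_1||
= |2| / 1 = 2.0000

2.0000


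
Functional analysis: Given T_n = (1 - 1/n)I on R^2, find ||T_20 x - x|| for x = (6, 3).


T_20 x - x = (1 - 1/20)x - x = -x/20
||x|| = sqrt(45) = 6.7082
||T_20 x - x|| = ||x||/20 = 6.7082/20 = 0.3354

0.3354


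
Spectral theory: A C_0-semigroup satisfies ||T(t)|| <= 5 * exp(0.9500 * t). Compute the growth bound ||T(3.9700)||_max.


||T(3.9700)|| <= 5 * exp(0.9500 * 3.9700)
= 5 * exp(3.7715)
= 5 * 43.4452
= 217.2259

217.2259


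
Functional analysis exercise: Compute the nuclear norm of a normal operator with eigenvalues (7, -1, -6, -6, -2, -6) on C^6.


For a normal operator, singular values equal |eigenvalues|.
Trace norm = sum |lambda_i| = 7 + 1 + 6 + 6 + 2 + 6
= 28

28


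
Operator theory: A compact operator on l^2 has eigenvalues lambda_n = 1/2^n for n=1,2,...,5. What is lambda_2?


The eigenvalue formula gives lambda_2 = 1/2^2
= 1/4
= 0.2500

0.2500


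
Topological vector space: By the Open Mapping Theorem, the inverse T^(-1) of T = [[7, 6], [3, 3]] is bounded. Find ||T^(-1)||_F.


det(T) = 7*3 - 6*3 = 3
T^(-1) = (1/3) * [[3, -6], [-3, 7]] = [[1.0000, -2.0000], [-1.0000, 2.3333]]
||T^(-1)||_F^2 = 1.0000^2 + (-2.0000)^2 + (-1.0000)^2 + 2.3333^2 = 11.4444
||T^(-1)||_F = sqrt(11.4444) = 3.3830

3.3830


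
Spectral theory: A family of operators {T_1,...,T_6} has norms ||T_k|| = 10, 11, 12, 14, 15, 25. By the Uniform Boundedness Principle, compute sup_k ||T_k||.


By the Uniform Boundedness Principle, the supremum of norms is finite.
sup_k ||T_k|| = max(10, 11, 12, 14, 15, 25) = 25

25


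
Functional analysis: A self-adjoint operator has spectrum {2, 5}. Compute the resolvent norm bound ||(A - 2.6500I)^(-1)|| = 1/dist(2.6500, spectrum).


dist(2.6500, {2, 5}) = min(|2.6500 - 2|, |2.6500 - 5|)
= min(0.6500, 2.3500) = 0.6500
Resolvent bound = 1/0.6500 = 1.5385

1.5385


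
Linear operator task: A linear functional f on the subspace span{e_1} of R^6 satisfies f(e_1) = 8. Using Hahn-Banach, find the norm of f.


The norm of f is given by ||f|| = sup_{||x||=1} |f(x)|.
On span{e_1}, ||e_1|| = 1, so ||f|| = |f(e_1)| / ||e_1||
= |8| / 1 = 8.0000

8.0000


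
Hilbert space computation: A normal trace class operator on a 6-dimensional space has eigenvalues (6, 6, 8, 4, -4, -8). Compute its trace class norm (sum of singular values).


For a normal operator, singular values equal |eigenvalues|.
Trace norm = sum |lambda_i| = 6 + 6 + 8 + 4 + 4 + 8
= 36

36


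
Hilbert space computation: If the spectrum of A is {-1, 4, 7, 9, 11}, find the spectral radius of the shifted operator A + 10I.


Spectrum of A + 10I = {9, 14, 17, 19, 21}
Spectral radius = max |lambda| over the shifted spectrum
= max(9, 14, 17, 19, 21) = 21

21


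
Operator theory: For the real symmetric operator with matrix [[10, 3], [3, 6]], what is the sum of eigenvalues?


For a self-adjoint (symmetric) matrix, the eigenvalues are real.
The sum of eigenvalues equals the trace of the matrix.
trace = 10 + 6 = 16

16


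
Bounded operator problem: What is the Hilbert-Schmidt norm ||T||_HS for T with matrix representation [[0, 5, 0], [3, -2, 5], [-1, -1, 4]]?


The Hilbert-Schmidt norm is sqrt(sum of squares of all entries).
Sum of squares = 0^2 + 5^2 + 0^2 + 3^2 + (-2)^2 + 5^2 + (-1)^2 + (-1)^2 + 4^2
= 0 + 25 + 0 + 9 + 4 + 25 + 1 + 1 + 16 = 81
||T||_HS = sqrt(81) = 9.0000

9.0000


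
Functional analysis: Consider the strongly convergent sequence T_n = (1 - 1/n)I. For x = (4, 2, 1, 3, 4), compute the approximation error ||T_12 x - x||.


T_12 x - x = (1 - 1/12)x - x = -x/12
||x|| = sqrt(46) = 6.7823
||T_12 x - x|| = ||x||/12 = 6.7823/12 = 0.5652

0.5652


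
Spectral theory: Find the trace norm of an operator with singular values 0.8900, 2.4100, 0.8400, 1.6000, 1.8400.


The nuclear norm is the sum of all singular values.
||T||_1 = 0.8900 + 2.4100 + 0.8400 + 1.6000 + 1.8400
= 7.5800

7.5800


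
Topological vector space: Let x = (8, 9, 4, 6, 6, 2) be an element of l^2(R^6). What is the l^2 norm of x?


The l^2 norm = (sum |x_i|^2)^(1/2)
Sum of 2th powers = 64 + 81 + 16 + 36 + 36 + 4 = 237
||x||_2 = (237)^(1/2) = 15.3948

15.3948


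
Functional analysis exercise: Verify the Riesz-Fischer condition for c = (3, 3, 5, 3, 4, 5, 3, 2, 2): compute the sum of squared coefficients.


sum |c_n|^2 = 3^2 + 3^2 + 5^2 + 3^2 + 4^2 + 5^2 + 3^2 + 2^2 + 2^2
= 9 + 9 + 25 + 9 + 16 + 25 + 9 + 4 + 4
= 110

110


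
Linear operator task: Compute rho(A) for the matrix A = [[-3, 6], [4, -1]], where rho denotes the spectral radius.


For a 2x2 matrix, eigenvalues satisfy lambda^2 - (trace)*lambda + det = 0
trace = -3 + -1 = -4
det = -3*-1 - 6*4 = -21
discriminant = (-4)^2 - 4*(-21) = 100
spectral radius = max |eigenvalue| = 7.0000

7.0000


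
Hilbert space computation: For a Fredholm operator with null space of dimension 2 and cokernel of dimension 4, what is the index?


The Fredholm index is defined as ind(T) = dim(ker T) - dim(coker T)
= 2 - 4
= -2

-2


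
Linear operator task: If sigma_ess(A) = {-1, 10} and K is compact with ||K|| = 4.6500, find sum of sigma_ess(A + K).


By Weyl's theorem, the essential spectrum is invariant under compact perturbations.
sigma_ess(A + K) = sigma_ess(A) = {-1, 10}
Sum = -1 + 10 = 9

9


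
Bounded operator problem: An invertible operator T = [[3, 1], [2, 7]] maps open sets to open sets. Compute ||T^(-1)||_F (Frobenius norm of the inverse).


det(T) = 3*7 - 1*2 = 19
T^(-1) = (1/19) * [[7, -1], [-2, 3]] = [[0.3684, -0.0526], [-0.1053, 0.1579]]
||T^(-1)||_F^2 = 0.3684^2 + (-0.0526)^2 + (-0.1053)^2 + 0.1579^2 = 0.1745
||T^(-1)||_F = sqrt(0.1745) = 0.4178

0.4178


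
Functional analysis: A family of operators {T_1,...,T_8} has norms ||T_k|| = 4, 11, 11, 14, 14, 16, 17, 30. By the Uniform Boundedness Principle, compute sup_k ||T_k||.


By the Uniform Boundedness Principle, the supremum of norms is finite.
sup_k ||T_k|| = max(4, 11, 11, 14, 14, 16, 17, 30) = 30

30


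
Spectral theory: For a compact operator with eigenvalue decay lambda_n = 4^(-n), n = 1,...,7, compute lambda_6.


The eigenvalue formula gives lambda_6 = 1/4^6
= 1/4096
= 2.4414e-04

2.4414e-04


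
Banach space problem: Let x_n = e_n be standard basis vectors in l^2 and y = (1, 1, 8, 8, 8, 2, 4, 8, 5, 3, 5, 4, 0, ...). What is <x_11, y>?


x_11 = e_11 is the standard basis vector with 1 in position 11.
<x_11, y> = y_11 = 5
As n -> infinity, <x_n, y> -> 0, confirming weak convergence of (x_n) to 0.

5


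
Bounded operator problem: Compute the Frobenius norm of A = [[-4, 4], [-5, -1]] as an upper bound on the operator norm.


||A||_F^2 = sum a_ij^2
= (-4)^2 + 4^2 + (-5)^2 + (-1)^2
= 16 + 16 + 25 + 1 = 58
||A||_F = sqrt(58) = 7.6158

7.6158


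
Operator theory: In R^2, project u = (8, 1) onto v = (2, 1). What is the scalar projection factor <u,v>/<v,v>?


Computing <u,v> = 8*2 + 1*1 = 17
Computing <v,v> = 2^2 + 1^2 = 5
Projection coefficient = 17/5 = 3.4000

3.4000


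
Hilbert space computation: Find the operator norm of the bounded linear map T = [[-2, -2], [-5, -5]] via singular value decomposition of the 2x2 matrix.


A^T A = [[29, 29], [29, 29]]
trace(A^T A) = 58, det(A^T A) = 0
discriminant = 58^2 - 4*0 = 3364
Largest eigenvalue of A^T A = (trace + sqrt(disc))/2 = 58.0000
||T|| = sqrt(58.0000) = 7.6158

7.6158


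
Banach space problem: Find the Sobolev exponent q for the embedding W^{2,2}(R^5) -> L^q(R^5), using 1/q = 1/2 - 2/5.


Using the Sobolev embedding formula: 1/q = 1/p - k/n
1/q = 1/2 - 2/5 = 1/10
q = 1/(1/10) = 10

10.0000


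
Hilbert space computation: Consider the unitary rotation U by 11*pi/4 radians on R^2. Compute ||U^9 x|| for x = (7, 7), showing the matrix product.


U is a rotation by theta = 11*pi/4
U^9 = rotation by 9*theta = 99*pi/4 = 3*pi/4 (mod 2*pi)
cos(3*pi/4) = -0.7071, sin(3*pi/4) = 0.7071
U^9 x = (-0.7071 * 7 - 0.7071 * 7, 0.7071 * 7 + -0.7071 * 7)
= (-9.8995, 0.0000)
||U^9 x|| = sqrt((-9.8995)^2 + 0.0000^2) = sqrt(98.0000) = 9.8995

9.8995


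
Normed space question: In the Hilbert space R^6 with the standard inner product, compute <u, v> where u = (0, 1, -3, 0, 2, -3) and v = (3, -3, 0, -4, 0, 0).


Computing the standard inner product <u, v> = sum u_i * v_i
= 0*3 + 1*-3 + -3*0 + 0*-4 + 2*0 + -3*0
= 0 + -3 + 0 + 0 + 0 + 0
= -3

-3


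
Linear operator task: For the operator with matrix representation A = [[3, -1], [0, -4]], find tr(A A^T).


trace(A * A^T) = sum of squares of all entries
= 3^2 + (-1)^2 + 0^2 + (-4)^2
= 9 + 1 + 0 + 16
= 26

26


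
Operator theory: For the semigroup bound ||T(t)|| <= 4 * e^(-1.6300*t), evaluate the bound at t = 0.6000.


||T(0.6000)|| <= 4 * exp(-1.6300 * 0.6000)
= 4 * exp(-0.9780)
= 4 * 0.3761
= 1.5042

1.5042


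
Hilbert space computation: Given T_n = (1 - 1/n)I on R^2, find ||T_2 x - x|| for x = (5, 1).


T_2 x - x = (1 - 1/2)x - x = -x/2
||x|| = sqrt(26) = 5.0990
||T_2 x - x|| = ||x||/2 = 5.0990/2 = 2.5495

2.5495


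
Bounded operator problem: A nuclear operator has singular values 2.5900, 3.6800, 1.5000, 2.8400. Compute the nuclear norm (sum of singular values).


The nuclear norm is the sum of all singular values.
||T||_1 = 2.5900 + 3.6800 + 1.5000 + 2.8400
= 10.6100

10.6100


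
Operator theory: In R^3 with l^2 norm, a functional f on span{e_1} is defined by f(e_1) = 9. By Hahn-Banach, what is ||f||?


The norm of f is given by ||f|| = sup_{||x||=1} |f(x)|.
On span{e_1}, ||e_1|| = 1, so ||f|| = |f(e_1)| / ||e_1||
= |9| / 1 = 9.0000

9.0000


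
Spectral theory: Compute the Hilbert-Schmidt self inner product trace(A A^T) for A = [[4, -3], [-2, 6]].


trace(A * A^T) = sum of squares of all entries
= 4^2 + (-3)^2 + (-2)^2 + 6^2
= 16 + 9 + 4 + 36
= 65

65


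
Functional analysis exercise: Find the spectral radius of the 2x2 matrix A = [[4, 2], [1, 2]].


For a 2x2 matrix, eigenvalues satisfy lambda^2 - (trace)*lambda + det = 0
trace = 4 + 2 = 6
det = 4*2 - 2*1 = 6
discriminant = 6^2 - 4*(6) = 12
spectral radius = max |eigenvalue| = 4.7321

4.7321


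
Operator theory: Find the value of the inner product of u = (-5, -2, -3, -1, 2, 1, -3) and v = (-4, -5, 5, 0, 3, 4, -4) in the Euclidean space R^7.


Computing the standard inner product <u, v> = sum u_i * v_i
= -5*-4 + -2*-5 + -3*5 + -1*0 + 2*3 + 1*4 + -3*-4
= 20 + 10 + -15 + 0 + 6 + 4 + 12
= 37

37


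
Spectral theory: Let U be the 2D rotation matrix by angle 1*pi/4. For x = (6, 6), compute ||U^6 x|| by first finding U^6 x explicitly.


U is a rotation by theta = 1*pi/4
U^6 = rotation by 6*theta = 6*pi/4
cos(6*pi/4) = 0.0000, sin(6*pi/4) = -1.0000
U^6 x = (0.0000 * 6 - -1.0000 * 6, -1.0000 * 6 + 0.0000 * 6)
= (6.0000, -6.0000)
||U^6 x|| = sqrt(6.0000^2 + (-6.0000)^2) = sqrt(72.0000) = 8.4853

8.4853


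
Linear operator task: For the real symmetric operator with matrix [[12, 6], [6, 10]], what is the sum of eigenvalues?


For a self-adjoint (symmetric) matrix, the eigenvalues are real.
The sum of eigenvalues equals the trace of the matrix.
trace = 12 + 10 = 22

22


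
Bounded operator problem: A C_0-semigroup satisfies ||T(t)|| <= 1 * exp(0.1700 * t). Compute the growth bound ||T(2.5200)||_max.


||T(2.5200)|| <= 1 * exp(0.1700 * 2.5200)
= 1 * exp(0.4284)
= 1 * 1.5348
= 1.5348

1.5348


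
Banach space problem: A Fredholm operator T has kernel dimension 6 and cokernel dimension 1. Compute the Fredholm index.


The Fredholm index is defined as ind(T) = dim(ker T) - dim(coker T)
= 6 - 1
= 5

5
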